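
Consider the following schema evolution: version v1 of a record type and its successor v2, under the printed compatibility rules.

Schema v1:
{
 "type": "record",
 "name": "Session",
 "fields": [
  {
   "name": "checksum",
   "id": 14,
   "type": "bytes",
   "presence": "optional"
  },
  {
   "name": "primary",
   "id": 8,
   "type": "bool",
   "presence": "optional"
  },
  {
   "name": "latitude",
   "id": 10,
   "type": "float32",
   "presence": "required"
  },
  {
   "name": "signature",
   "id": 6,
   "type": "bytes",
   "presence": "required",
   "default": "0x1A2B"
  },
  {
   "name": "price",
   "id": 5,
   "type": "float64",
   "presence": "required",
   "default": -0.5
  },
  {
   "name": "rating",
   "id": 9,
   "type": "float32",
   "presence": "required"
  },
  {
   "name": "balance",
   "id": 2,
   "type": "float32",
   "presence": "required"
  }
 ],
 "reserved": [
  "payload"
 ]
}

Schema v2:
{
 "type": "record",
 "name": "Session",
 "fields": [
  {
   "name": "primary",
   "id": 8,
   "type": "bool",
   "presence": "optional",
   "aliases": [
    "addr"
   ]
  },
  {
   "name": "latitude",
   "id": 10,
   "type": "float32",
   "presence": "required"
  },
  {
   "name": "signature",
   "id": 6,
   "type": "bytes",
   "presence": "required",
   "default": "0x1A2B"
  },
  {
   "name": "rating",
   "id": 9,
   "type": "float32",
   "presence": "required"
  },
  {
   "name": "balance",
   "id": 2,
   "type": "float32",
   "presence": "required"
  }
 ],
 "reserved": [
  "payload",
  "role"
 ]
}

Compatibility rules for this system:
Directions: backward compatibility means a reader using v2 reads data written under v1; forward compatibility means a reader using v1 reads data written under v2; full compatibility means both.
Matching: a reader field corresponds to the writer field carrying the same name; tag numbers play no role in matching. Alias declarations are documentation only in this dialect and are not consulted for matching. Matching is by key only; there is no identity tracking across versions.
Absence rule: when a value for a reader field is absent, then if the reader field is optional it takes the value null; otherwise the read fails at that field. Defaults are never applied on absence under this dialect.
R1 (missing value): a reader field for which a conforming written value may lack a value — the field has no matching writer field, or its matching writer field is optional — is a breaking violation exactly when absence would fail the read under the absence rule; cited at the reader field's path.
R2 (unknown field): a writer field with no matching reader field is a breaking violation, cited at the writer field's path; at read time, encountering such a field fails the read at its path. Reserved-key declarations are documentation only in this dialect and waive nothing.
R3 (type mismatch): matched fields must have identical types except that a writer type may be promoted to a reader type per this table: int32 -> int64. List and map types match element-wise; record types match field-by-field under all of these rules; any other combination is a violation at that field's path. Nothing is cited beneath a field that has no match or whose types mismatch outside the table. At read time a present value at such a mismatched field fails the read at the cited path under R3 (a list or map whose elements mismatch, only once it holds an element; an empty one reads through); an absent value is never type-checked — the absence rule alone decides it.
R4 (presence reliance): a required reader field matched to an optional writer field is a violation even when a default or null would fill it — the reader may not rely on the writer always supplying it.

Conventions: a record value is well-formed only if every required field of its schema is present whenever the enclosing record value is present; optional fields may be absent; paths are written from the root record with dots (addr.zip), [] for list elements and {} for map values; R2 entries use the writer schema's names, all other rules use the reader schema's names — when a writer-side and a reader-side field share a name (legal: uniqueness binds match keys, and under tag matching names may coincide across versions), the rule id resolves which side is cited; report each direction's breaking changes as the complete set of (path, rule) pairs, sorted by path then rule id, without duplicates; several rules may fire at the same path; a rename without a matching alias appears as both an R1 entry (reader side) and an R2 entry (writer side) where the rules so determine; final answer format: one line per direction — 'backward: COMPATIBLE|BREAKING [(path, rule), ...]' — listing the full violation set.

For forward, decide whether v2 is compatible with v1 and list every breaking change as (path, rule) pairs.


forward: BREAKING [(price, R1)]

each type pair in Session: writer, then reader
forward for Session (reader v1, writer v2):
  no writer field matches reader checksum
  primary: paired with writer primary (bool -> bool; writer optional)
  latitude: paired with writer latitude (float32 -> float32; writer required)
  signature: paired with writer signature (bytes -> bytes; writer required)
  no writer field matches reader price
  rating: paired with writer rating (float32 -> float32; writer required)
  balance: paired with writer balance (float32 -> float32; writer required)
  rule R1 violated at price
  => forward verdict for Session: BREAKING, 1 violation(s)
remaining Session differences; none change what is asked:
  removed field checksum from record Session -> fires only in the backward direction of Session, which is not asked here


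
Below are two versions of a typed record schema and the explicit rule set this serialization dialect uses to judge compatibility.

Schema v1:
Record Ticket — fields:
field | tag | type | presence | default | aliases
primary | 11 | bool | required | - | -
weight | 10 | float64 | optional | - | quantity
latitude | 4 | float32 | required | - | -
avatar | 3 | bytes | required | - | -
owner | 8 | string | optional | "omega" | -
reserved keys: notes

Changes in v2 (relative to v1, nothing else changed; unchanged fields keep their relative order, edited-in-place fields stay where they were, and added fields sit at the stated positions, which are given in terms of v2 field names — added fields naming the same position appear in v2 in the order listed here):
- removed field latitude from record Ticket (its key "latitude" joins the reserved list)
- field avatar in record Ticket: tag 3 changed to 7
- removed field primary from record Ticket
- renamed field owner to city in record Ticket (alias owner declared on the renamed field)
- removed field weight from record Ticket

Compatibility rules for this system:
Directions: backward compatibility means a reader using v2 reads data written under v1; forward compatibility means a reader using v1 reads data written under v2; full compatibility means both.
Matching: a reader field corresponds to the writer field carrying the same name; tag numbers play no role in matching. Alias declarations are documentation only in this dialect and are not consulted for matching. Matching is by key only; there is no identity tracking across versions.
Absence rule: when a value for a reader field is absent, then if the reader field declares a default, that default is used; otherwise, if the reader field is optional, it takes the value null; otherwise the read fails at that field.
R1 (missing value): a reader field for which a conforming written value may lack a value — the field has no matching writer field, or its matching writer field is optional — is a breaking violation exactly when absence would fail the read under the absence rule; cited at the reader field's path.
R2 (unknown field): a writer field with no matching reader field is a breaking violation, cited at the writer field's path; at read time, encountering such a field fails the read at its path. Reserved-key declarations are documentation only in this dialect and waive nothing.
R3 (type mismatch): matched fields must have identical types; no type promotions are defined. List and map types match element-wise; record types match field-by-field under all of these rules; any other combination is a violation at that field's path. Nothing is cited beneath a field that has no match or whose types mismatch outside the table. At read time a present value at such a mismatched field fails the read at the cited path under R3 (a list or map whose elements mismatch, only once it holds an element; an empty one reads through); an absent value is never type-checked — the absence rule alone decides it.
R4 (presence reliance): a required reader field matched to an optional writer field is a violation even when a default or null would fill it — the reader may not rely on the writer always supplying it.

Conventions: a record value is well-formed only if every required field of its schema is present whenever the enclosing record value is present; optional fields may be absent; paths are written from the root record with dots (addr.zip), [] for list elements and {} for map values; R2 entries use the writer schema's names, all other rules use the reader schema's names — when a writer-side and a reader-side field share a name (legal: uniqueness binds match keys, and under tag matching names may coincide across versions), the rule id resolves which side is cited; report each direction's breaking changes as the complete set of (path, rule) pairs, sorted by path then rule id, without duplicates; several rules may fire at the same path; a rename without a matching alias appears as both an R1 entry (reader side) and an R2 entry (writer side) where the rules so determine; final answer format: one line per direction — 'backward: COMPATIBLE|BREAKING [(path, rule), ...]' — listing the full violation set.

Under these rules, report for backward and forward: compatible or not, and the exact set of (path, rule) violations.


backward: BREAKING [(latitude, R2), (owner, R2), (primary, R2), (weight, R2)]; forward: BREAKING [(city, R2), (latitude, R1), (primary, R1)]

each type pair in Ticket: writer, then reader
checking backward for Ticket: reader v2 against writer v1:
  avatar: bytes -> bytes, writer required; from avatar
  city: no writer match
  writer field primary has no reader counterpart
  writer field weight has no reader counterpart
  writer field latitude has no reader counterpart
  writer field owner has no reader counterpart
  breaking: (latitude, R2)
  breaking: (owner, R2)
  breaking: (primary, R2)
  breaking: (weight, R2)
  => 4 violation(s): backward is BREAKING for Ticket
checking forward for Ticket: reader v1 against writer v2:
  primary: no writer match
  weight: no writer match
  latitude: no writer match
  avatar: bytes -> bytes, writer required; from avatar
  owner: no writer match
  writer field city has no reader counterpart
  breaking: (city, R2)
  breaking: (latitude, R1)
  breaking: (primary, R1)
  => 3 violation(s): forward is BREAKING for Ticket


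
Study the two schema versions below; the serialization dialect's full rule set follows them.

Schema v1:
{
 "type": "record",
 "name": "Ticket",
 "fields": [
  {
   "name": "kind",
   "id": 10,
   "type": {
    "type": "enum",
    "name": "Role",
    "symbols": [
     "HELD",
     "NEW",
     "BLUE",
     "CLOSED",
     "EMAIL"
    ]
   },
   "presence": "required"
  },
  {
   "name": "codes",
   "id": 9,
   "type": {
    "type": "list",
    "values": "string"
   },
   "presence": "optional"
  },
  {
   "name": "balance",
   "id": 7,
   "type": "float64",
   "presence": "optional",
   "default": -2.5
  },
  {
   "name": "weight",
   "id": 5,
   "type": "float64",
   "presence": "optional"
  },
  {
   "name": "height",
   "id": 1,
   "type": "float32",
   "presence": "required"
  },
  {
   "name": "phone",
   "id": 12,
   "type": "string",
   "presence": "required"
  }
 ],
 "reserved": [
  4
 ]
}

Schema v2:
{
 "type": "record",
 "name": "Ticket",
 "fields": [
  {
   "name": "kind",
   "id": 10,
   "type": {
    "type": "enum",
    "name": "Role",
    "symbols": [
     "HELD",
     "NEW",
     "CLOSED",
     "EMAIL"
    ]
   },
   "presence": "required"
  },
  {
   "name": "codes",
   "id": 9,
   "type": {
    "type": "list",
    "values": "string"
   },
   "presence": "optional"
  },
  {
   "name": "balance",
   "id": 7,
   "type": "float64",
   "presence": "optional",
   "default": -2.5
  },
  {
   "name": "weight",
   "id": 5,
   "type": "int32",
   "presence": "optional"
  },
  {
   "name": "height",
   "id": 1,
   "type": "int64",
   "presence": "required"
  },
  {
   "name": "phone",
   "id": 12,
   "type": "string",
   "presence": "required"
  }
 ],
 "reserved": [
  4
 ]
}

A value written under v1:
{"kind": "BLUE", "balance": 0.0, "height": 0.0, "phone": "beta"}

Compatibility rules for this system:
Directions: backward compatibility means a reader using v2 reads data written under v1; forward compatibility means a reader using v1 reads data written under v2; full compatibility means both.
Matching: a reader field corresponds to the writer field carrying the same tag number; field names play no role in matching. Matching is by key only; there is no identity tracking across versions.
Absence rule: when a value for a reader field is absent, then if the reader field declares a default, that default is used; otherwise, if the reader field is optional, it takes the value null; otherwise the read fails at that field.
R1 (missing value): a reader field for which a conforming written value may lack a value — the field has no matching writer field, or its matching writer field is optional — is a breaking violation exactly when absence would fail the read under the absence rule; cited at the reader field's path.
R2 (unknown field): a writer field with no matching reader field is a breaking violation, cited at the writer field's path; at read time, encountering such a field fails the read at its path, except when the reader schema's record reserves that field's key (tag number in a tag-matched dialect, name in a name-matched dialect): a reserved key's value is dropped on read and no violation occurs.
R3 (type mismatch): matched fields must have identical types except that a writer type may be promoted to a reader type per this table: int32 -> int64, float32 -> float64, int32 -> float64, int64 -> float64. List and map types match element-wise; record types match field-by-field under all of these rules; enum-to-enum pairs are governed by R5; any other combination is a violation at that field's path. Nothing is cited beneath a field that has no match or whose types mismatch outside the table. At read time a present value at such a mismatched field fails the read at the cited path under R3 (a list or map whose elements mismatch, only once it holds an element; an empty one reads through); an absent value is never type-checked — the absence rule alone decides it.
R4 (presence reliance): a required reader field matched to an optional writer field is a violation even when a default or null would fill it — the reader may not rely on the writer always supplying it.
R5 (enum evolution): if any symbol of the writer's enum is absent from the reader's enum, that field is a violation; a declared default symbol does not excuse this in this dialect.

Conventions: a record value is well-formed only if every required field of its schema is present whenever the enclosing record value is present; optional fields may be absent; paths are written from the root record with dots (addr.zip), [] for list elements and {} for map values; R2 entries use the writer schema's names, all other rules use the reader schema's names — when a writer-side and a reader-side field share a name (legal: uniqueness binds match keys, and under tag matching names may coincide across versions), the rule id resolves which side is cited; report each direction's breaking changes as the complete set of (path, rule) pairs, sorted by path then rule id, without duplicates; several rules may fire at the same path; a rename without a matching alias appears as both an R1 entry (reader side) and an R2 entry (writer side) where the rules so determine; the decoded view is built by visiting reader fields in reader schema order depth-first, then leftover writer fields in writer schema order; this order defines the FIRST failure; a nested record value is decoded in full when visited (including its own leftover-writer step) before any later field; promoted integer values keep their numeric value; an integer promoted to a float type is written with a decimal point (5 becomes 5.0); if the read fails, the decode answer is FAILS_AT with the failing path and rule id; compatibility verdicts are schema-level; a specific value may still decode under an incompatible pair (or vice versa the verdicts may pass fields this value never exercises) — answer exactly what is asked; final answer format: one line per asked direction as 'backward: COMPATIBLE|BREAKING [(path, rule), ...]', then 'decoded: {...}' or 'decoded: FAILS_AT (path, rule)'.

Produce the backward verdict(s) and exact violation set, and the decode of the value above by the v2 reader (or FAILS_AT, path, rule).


each type pair in Ticket: writer, then reader
backward on Ticket — v2 reading data written by v1:
  kind: Role -> Role, writer required; from kind
  codes: list<string> -> list<string>, writer optional; from codes
  balance: float64 -> float64, writer optional; from balance
  weight: float64 -> int32, writer optional; from weight
  height: float32 -> int64, writer required; from height
  phone: string -> string, writer required; from phone
  R3 fires at height
  R5 fires at kind
  R3 fires at weight
  => 3 violation(s): backward is BREAKING for Ticket
decode (reader v2):
  read fails at kind under R5
  => FAILS_AT (kind, R5)

backward: BREAKING [(height, R3), (kind, R5), (weight, R3)]; decoded: FAILS_AT (kind, R5)


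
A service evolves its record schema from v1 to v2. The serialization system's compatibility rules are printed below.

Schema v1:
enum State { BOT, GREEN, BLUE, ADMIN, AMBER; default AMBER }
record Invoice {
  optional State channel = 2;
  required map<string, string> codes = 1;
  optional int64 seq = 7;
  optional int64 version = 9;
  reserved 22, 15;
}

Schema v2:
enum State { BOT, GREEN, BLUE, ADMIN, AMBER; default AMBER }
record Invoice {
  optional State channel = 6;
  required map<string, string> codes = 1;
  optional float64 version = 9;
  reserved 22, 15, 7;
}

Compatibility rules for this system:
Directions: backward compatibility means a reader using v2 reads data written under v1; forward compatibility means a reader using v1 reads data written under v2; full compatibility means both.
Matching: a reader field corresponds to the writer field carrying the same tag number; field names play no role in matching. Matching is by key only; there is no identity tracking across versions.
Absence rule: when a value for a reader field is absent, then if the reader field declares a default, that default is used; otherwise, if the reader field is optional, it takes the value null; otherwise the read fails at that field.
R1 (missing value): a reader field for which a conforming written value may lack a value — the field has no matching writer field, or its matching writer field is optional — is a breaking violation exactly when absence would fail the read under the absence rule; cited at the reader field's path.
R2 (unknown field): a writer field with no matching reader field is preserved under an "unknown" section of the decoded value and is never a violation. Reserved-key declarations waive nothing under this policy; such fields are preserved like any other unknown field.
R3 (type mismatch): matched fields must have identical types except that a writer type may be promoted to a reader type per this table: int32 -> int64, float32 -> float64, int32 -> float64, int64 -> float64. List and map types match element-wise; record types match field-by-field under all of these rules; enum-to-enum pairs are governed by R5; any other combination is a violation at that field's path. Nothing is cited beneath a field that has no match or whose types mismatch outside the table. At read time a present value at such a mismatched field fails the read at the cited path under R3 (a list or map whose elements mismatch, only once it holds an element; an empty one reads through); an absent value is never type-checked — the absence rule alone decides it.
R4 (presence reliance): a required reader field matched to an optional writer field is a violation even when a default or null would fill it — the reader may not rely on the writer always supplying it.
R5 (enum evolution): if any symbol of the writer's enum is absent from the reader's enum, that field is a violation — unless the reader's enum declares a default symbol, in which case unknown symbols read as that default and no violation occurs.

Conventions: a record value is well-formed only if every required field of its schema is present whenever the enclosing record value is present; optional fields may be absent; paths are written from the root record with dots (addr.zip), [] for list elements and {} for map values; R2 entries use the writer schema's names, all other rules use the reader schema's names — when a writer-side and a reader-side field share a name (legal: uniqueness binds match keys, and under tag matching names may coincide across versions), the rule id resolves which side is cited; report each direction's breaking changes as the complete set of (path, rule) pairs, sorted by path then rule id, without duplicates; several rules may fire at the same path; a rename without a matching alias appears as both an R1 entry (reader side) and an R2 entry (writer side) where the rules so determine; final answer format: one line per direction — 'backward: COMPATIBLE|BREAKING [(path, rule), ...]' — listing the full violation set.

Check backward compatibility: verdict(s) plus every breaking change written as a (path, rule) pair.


the writer's type comes first in each Invoice pair
backward pass over Invoice, reader schema v2, writer schema v1:
  channel: no writer-side match
  codes <- codes (map<string, string> -> map<string, string>, writer required)
  version <- version (int64 -> float64, writer optional)
  channel (writer side), unknown to reader
  seq (writer side), unknown to reader
  => backward verdict for Invoice: COMPATIBLE, no violations
remaining Invoice differences; none change what is asked:
  field version in record Invoice: type int64 changed to float64 -> affects forward compatibility only, which is not asked
  removed field seq from record Invoice (its key 7 joins the reserved list) -> inert for the asked Invoice verdict: nothing fires
  field channel in record Invoice: tag 2 changed to 6 -> inert for the asked Invoice verdict: nothing fires

backward: COMPATIBLE []


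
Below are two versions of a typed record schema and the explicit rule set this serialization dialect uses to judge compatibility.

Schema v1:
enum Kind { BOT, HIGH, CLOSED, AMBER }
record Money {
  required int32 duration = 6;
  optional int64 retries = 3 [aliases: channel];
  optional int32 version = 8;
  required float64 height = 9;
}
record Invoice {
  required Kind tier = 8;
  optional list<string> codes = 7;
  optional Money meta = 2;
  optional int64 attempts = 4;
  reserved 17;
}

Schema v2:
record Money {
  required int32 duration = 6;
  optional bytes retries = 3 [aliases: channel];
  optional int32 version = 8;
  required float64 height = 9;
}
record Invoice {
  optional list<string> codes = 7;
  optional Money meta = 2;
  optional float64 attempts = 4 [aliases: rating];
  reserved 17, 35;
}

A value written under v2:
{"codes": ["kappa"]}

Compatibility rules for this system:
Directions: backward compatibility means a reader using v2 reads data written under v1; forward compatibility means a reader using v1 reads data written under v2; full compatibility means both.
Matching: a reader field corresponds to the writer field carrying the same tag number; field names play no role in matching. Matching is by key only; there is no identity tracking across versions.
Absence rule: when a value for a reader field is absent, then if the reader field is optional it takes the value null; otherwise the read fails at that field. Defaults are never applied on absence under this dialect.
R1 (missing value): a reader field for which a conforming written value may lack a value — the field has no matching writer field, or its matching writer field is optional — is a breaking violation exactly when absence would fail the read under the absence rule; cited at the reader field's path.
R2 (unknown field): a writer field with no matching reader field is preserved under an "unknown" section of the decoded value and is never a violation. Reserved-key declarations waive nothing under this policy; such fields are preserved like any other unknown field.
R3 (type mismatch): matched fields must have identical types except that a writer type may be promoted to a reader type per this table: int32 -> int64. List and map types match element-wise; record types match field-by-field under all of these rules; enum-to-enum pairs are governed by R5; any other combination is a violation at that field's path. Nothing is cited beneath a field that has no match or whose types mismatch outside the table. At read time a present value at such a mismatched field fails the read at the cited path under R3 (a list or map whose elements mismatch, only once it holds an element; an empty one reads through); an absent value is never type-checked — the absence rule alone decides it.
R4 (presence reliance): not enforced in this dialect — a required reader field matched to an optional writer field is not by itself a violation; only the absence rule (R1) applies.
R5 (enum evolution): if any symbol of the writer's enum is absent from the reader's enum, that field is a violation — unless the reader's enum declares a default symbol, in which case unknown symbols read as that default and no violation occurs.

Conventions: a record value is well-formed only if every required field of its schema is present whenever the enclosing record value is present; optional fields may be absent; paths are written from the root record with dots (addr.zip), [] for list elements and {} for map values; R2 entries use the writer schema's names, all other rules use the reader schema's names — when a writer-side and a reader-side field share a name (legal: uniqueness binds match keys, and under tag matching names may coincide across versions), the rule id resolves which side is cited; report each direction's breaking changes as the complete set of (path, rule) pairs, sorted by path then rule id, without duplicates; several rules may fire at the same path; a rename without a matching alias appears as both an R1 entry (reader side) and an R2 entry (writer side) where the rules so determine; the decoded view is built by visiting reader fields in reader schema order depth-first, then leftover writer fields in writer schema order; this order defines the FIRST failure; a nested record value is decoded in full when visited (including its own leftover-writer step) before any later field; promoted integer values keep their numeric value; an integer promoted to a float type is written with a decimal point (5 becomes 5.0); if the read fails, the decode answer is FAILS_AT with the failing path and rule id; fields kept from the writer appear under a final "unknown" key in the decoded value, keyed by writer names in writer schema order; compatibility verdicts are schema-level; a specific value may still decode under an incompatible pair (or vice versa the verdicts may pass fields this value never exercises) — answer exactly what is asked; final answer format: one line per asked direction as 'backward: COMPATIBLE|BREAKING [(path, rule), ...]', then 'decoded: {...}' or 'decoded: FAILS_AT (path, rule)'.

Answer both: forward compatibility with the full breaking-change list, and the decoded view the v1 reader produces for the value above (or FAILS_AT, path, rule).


forward: BREAKING [(attempts, R3), (meta.retries, R3), (tier, R1)]; decoded: FAILS_AT (tier, R1)

in Invoice below, arrows point writer -> reader
forward analysis of Invoice with v1 as reader and v2 as writer:
  tier has no writer counterpart
  codes: list<string> -> list<string>, writer optional; from codes
  meta: Money -> Money, writer optional; from meta
  attempts: float64 -> int64, writer optional; from attempts
  meta.duration: int32 -> int32, writer required; from meta.duration
  meta.retries: bytes -> int64, writer optional; from meta.retries
  meta.version: int32 -> int32, writer optional; from meta.version
  meta.height: float64 -> float64, writer required; from meta.height
  violation R3 at attempts
  violation R3 at meta.retries
  violation R1 at tier
  => 3 violation(s): forward is BREAKING for Invoice
decode (reader v1):
  read fails at tier under R1 (no fill)
  => FAILS_AT (tier, R1)


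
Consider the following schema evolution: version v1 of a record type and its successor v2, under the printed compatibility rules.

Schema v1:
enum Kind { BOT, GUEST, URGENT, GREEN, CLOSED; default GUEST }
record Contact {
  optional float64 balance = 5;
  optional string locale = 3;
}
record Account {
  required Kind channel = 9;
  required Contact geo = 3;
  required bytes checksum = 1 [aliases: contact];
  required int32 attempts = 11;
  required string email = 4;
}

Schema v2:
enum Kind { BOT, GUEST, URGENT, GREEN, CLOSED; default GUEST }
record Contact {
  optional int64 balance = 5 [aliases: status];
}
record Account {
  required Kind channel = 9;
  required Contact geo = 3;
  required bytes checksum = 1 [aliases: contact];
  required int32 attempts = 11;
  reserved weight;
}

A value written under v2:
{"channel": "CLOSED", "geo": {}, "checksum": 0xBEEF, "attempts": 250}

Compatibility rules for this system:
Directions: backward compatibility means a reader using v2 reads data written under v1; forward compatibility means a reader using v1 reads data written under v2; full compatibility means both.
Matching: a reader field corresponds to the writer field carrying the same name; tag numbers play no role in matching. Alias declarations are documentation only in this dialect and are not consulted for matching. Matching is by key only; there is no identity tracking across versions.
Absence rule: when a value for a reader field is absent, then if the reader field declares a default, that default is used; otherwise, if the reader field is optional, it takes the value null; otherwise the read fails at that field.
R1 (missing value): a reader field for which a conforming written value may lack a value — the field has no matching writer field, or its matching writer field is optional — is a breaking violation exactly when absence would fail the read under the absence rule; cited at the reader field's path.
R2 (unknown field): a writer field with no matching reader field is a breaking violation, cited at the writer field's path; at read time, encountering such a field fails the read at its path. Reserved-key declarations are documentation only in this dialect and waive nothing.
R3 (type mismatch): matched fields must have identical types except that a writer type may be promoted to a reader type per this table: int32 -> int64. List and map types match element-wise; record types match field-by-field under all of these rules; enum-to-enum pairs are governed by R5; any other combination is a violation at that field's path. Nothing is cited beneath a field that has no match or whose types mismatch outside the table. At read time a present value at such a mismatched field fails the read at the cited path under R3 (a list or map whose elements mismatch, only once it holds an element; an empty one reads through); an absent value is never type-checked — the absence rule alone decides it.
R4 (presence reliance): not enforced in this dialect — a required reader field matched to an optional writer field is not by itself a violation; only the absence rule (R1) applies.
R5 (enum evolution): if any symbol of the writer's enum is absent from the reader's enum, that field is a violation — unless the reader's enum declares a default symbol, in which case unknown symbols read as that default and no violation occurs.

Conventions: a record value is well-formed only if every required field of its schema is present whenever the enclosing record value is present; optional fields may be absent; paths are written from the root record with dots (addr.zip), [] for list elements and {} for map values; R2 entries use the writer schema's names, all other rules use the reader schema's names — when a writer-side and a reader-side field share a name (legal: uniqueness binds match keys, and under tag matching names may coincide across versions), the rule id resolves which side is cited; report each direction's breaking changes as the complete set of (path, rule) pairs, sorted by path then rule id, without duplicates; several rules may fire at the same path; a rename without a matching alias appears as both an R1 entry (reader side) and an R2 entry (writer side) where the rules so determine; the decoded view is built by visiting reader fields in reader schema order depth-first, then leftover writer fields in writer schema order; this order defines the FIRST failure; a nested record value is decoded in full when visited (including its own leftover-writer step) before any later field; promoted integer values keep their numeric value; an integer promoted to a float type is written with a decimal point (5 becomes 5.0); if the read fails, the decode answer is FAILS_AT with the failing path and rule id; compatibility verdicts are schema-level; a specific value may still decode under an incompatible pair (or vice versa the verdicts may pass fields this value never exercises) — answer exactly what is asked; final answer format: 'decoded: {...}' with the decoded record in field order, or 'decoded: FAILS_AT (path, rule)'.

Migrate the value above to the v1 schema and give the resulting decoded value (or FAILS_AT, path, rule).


decoded: FAILS_AT (email, R1)

the writer's type comes first in each Account pair
migrating the Account value to v1:
  channel := "CLOSED"
  geo.balance := null (absent, optional -> null)
  geo.locale := null (absent, optional -> null)
  checksum := 0xBEEF
  attempts := 250
  read fails at email under R1 (no fill)
  => FAILS_AT (email, R1)
remaining Account differences; none change what is asked:
  removed field locale from record Contact -> affects the rule determinations only; this particular Account value decodes identically
  field balance in record Contact: type float64 changed to int64 -> affects the rule determinations only; this particular Account value decodes identically


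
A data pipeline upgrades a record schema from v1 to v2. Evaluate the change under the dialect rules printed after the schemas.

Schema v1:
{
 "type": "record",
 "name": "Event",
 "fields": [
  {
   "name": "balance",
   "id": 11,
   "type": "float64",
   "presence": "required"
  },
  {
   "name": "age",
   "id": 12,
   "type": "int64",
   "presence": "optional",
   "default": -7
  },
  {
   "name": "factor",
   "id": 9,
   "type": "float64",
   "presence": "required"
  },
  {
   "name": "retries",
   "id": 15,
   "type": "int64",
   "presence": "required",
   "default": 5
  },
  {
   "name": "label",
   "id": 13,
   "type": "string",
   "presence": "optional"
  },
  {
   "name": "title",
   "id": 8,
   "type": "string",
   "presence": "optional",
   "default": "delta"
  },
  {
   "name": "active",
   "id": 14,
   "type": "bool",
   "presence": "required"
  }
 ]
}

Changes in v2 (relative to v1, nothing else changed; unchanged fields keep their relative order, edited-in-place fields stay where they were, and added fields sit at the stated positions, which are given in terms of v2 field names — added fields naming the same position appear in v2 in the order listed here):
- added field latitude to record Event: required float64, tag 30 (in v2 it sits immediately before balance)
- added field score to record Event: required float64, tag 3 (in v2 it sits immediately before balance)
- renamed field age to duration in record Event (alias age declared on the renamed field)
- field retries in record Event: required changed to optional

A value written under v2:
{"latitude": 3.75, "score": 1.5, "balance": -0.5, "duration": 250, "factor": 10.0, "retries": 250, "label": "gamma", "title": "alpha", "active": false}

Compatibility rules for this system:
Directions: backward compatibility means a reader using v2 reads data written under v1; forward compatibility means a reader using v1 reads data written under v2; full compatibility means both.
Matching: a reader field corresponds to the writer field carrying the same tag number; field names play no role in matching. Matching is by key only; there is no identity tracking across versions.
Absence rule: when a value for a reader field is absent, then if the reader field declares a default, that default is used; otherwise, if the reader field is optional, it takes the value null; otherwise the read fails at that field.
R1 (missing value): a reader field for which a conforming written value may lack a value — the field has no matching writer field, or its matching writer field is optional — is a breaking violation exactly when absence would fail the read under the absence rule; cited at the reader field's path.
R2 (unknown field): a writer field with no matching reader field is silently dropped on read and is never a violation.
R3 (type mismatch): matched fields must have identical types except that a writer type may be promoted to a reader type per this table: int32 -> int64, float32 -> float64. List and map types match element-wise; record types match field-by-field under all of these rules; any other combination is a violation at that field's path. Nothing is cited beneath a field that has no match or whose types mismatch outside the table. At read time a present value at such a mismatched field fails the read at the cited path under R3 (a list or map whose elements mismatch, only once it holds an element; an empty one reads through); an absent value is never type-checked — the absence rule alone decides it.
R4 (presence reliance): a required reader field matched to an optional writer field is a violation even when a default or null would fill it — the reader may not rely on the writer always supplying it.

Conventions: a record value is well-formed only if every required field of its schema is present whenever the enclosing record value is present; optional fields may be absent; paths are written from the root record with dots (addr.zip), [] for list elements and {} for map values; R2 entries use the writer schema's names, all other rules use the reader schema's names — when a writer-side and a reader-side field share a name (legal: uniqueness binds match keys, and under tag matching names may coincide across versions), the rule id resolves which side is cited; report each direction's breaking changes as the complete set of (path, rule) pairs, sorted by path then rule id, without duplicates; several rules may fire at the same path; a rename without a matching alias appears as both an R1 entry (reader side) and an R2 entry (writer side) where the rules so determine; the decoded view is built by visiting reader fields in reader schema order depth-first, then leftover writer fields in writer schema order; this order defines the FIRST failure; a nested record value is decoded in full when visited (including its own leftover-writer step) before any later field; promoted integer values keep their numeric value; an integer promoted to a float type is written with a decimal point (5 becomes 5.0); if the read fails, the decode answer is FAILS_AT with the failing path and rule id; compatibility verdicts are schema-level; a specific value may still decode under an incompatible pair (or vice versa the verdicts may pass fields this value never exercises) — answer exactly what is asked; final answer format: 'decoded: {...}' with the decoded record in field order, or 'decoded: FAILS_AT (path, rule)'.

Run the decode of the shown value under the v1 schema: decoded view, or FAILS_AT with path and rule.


arrows below run writer -> reader for Event
migrating the Event value to v1:
  balance := -0.5
  age := 250 (from writer duration)
  factor := 10.0
  retries := 250
  label := "gamma"
  title := "alpha"
  active := false
  writer latitude: unknown -> dropped
  writer score: unknown -> dropped
  => decoded: {"balance": -0.5, "age": 250, "factor": 10.0, "retries": 250, "label": "gamma", "title": "alpha", "active": false}
diffs on Event not affecting the asked answer:
  added field latitude to record Event: required float64, tag 30 (in v2 it sits immediately before balance) -> affects the rule determinations only; this particular Event value decodes identically
  added field score to record Event: required float64, tag 3 (in v2 it sits immediately before balance) -> affects the rule determinations only; this particular Event value decodes identically
  renamed field age to duration in record Event (alias age declared on the renamed field) -> inert under this dialect — no rule fires on Event and the result does not move
  field retries in record Event: required changed to optional -> affects the rule determinations only; this particular Event value decodes identically

decoded: {"balance": -0.5, "age": 250, "factor": 10.0, "retries": 250, "label": "gamma", "title": "alpha", "active": false}
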